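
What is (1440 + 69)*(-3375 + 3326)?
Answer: -73941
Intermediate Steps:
(1440 + 69)*(-3375 + 3326) = 1509*(-49) = -73941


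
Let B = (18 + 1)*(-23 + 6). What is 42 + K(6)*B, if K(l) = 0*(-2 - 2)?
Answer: 42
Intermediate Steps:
B = -323 (B = 19*(-17) = -323)
K(l) = 0 (K(l) = 0*(-4) = 0)
42 + K(6)*B = 42 + 0*(-323) = 42 + 0 = 42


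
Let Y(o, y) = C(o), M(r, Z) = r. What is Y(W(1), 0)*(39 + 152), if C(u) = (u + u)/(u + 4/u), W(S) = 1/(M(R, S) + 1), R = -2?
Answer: 382/5 ≈ 76.400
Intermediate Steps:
W(S) = -1 (W(S) = 1/(-2 + 1) = 1/(-1) = -1)
C(u) = 2*u/(u + 4/u) (C(u) = (2*u)/(u + 4/u) = 2*u/(u + 4/u))
Y(o, y) = 2*o²/(4 + o²)
Y(W(1), 0)*(39 + 152) = (2*(-1)²/(4 + (-1)²))*(39 + 152) = (2*1/(4 + 1))*191 = (2*1/5)*191 = (2*1*(⅕))*191 = (⅖)*191 = 382/5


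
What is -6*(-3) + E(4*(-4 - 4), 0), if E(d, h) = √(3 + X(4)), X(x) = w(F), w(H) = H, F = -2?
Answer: 19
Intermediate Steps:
X(x) = -2
E(d, h) = 1 (E(d, h) = √(3 - 2) = √1 = 1)
-6*(-3) + E(4*(-4 - 4), 0) = -6*(-3) + 1 = 18 + 1 = 19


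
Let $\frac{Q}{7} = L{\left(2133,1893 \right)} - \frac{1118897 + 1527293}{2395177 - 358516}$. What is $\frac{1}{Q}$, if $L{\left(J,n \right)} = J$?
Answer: $\frac{2036661}{30390862061} \approx 6.7016 \cdot 10^{-5}$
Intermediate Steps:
$Q = \frac{30390862061}{2036661}$ ($Q = 7 \left(2133 - \frac{1118897 + 1527293}{2395177 - 358516}\right) = 7 \left(2133 - \frac{2646190}{2036661}\right) = 7 \cdot \frac{4341551723}{2036661} = \frac{30390862061}{2036661} \approx 14922.0$)
$\frac{1}{Q} = \frac{1}{\frac{30390862061}{2036661}} = \frac{2036661}{30390862061}$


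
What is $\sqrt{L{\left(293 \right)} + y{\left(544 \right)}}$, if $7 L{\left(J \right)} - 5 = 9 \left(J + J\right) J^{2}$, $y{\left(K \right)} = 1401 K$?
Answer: $\frac{\sqrt{3206718473}}{7} \approx 8089.7$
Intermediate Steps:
$L{\left(J \right)} = \frac{5}{7} + \frac{18 J^{3}}{7}$ ($L{\left(J \right)} = \frac{5}{7} + \frac{9 \left(J + J\right) J^{2}}{7} = \frac{5}{7} + \frac{9 \cdot 2 J J^{2}}{7} = \frac{5}{7} + \frac{18 J J^{2}}{7} = \frac{5}{7} + \frac{18 J^{3}}{7}$)
$\sqrt{L{\left(293 \right)} + y{\left(544 \right)}} = \sqrt{\left(\frac{5}{7} + \frac{18 \cdot 293^{3}}{7}\right) + 1401 \cdot 544} = \sqrt{\left(\frac{5}{7} + \frac{18}{7} \cdot 25153757\right) + 762144} = \sqrt{\left(\frac{5}{7} + \frac{452767626}{7}\right) + 762144} = \sqrt{\frac{452767631}{7} + 762144} = \sqrt{\frac{458102639}{7}} = \frac{\sqrt{3206718473}}{7}$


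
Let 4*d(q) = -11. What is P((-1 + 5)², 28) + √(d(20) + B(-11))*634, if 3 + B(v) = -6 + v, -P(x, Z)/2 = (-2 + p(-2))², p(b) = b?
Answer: -32 + 317*I*√91 ≈ -32.0 + 3024.0*I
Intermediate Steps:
d(q) = -11/4 (d(q) = (¼)*(-11) = -11/4)
P(x, Z) = -32 (P(x, Z) = -2*(-2 - 2)² = -2*(-4)² = -2*16 = -32)
B(v) = -9 + v (B(v) = -3 + (-6 + v) = -9 + v)
P((-1 + 5)², 28) + √(d(20) + B(-11))*634 = -32 + √(-11/4 + (-9 - 11))*634 = -32 + √(-11/4 - 20)*634 = -32 + √(-91/4)*634 = -32 + (I*√91/2)*634 = -32 + 317*I*√91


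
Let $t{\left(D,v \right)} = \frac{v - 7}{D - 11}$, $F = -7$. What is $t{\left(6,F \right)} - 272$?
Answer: $- \frac{1346}{5} \approx -269.2$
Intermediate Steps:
$t{\left(D,v \right)} = \frac{-7 + v}{-11 + D}$
$t{\left(6,F \right)} - 272 = \frac{-7 - 7}{-11 + 6} - 272 = \frac{1}{-5} \left(-14\right) - 272 = \left(- \frac{1}{5}\right) \left(-14\right) - 272 = \frac{14}{5} - 272 = - \frac{1346}{5}$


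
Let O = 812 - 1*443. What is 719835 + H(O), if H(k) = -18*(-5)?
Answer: 719925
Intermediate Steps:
O = 369 (O = 812 - 443 = 369)
H(k) = 90
719835 + H(O) = 719835 + 90 = 719925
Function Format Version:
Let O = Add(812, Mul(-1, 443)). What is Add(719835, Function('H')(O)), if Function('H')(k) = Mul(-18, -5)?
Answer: 719925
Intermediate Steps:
O = 369 (O = Add(812, -443) = 369)
Function('H')(k) = 90
Add(719835, Function('H')(O)) = Add(719835, 90) = 719925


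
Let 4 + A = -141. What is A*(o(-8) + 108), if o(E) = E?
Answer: -14500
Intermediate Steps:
A = -145 (A = -4 - 141 = -145)
A*(o(-8) + 108) = -145*(-8 + 108) = -145*100 = -14500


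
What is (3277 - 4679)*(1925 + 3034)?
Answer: -6952518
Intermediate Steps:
(3277 - 4679)*(1925 + 3034) = -1402*4959 = -6952518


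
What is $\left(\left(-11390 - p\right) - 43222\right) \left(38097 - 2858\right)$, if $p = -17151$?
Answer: $-1320088179$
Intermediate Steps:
$\left(\left(-11390 - p\right) - 43222\right) \left(38097 - 2858\right) = \left(\left(-11390 - -17151\right) - 43222\right) \left(38097 - 2858\right) = \left(\left(-11390 + 17151\right) - 43222\right) 35239 = \left(5761 - 43222\right) 35239 = \left(-37461\right) 35239 = -1320088179$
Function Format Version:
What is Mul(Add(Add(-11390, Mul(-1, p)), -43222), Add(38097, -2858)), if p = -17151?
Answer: -1320088179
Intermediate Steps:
Mul(Add(Add(-11390, Mul(-1, p)), -43222), Add(38097, -2858)) = Mul(Add(Add(-11390, Mul(-1, -17151)), -43222), Add(38097, -2858)) = Mul(Add(Add(-11390, 17151), -43222), 35239) = Mul(Add(5761, -43222), 35239) = Mul(-37461, 35239) = -1320088179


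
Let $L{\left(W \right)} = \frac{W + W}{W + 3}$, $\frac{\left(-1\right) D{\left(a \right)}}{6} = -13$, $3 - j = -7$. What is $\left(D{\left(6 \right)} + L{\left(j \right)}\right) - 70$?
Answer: $\frac{124}{13} \approx 9.5385$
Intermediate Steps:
$j = 10$ ($j = 3 - -7 = 3 + 7 = 10$)
$D{\left(a \right)} = 78$ ($D{\left(a \right)} = \left(-6\right) \left(-13\right) = 78$)
$L{\left(W \right)} = \frac{2 W}{3 + W}$
$\left(D{\left(6 \right)} + L{\left(j \right)}\right) - 70 = \left(78 + 2 \cdot 10 \frac{1}{3 + 10}\right) - 70 = \left(78 + 2 \cdot 10 \cdot \frac{1}{13}\right) - 70 = \left(78 + \frac{20}{13}\right) - 70 = \frac{1034}{13} - 70 = \frac{124}{13}$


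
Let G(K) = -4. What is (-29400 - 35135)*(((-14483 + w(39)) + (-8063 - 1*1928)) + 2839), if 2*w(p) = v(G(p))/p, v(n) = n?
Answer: 54452503345/39 ≈ 1.3962e+9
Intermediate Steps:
w(p) = -2/p (w(p) = (-4/p)/2 = -2/p)
(-29400 - 35135)*(((-14483 + w(39)) + (-8063 - 1*1928)) + 2839) = (-29400 - 35135)*(((-14483 - 2/39) + (-8063 - 1*1928)) + 2839) = -64535*(((-14483 - 2*1/39) + (-8063 - 1928)) + 2839) = -64535*(((-14483 - 2/39) - 9991) + 2839) = -64535*((-564839/39 - 9991) + 2839) = -64535*(-954488/39 + 2839) = -64535*(-843767/39) = 54452503345/39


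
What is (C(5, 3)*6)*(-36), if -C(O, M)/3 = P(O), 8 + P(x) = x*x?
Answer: 11016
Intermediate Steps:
P(x) = -8 + x**2 (P(x) = -8 + x*x = -8 + x**2)
C(O, M) = 24 - 3*O**2 (C(O, M) = -3*(-8 + O**2) = 24 - 3*O**2)
(C(5, 3)*6)*(-36) = ((24 - 3*5**2)*6)*(-36) = ((24 - 3*25)*6)*(-36) = ((24 - 75)*6)*(-36) = -51*6*(-36) = -306*(-36) = 11016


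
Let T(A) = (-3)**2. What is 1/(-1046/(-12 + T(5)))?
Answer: 3/1046 ≈ 0.0028681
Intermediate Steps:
T(A) = 9
1/(-1046/(-12 + T(5))) = 1/(-1046/(-12 + 9)) = 1/(-1046/(-3)) = 1/(-1046*(-1/3)) = 1/(1046/3) = 3/1046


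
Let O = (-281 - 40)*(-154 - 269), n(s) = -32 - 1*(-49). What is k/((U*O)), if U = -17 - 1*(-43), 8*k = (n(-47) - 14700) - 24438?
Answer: -39121/28242864 ≈ -0.0013852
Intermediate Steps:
n(s) = 17 (n(s) = -32 + 49 = 17)
k = -39121/8 (k = ((17 - 14700) - 24438)/8 = (-14683 - 24438)/8 = (⅛)*(-39121) = -39121/8 ≈ -4890.1)
U = 26 (U = -17 + 43 = 26)
O = 135783 (O = -321*(-423) = 135783)
k/((U*O)) = -39121/(8*(26*135783)) = -39121/8/3530358 = -39121/8*1/3530358 = -39121/28242864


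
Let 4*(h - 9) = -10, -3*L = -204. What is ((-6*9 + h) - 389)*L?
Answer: -29682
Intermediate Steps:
L = 68 (L = -1/3*(-204) = 68)
h = 13/2 (h = 9 + (1/4)*(-10) = 9 - 5/2 = 13/2 ≈ 6.5000)
((-6*9 + h) - 389)*L = ((-6*9 + 13/2) - 389)*68 = ((-54 + 13/2) - 389)*68 = (-95/2 - 389)*68 = -873/2*68 = -29682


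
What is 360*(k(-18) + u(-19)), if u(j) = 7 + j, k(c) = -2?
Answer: -5040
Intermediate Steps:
360*(k(-18) + u(-19)) = 360*(-2 + (7 - 19)) = 360*(-2 - 12) = 360*(-14) = -5040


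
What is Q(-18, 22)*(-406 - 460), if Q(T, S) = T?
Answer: 15588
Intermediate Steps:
Q(-18, 22)*(-406 - 460) = -18*(-406 - 460) = -18*(-866) = 15588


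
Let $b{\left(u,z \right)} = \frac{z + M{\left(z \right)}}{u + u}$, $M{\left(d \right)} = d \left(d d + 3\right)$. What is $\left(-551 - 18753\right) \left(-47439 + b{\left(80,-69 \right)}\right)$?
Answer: $\frac{3821721465}{4} \approx 9.5543 \cdot 10^{8}$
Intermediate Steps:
$M{\left(d \right)} = d \left(3 + d^{2}\right)$ ($M{\left(d \right)} = d \left(d^{2} + 3\right) = d \left(3 + d^{2}\right)$)
$b{\left(u,z \right)} = \frac{z + z \left(3 + z^{2}\right)}{2 u}$ ($b{\left(u,z \right)} = \frac{z + z \left(3 + z^{2}\right)}{u + u} = \frac{z + z \left(3 + z^{2}\right)}{2 u}$)
$\left(-551 - 18753\right) \left(-47439 + b{\left(80,-69 \right)}\right) = \left(-551 - 18753\right) \left(-47439 + \frac{1}{2} \left(-69\right) \frac{1}{80} \left(4 + \left(-69\right)^{2}\right)\right) = - 19304 \left(-47439 + \frac{1}{2} \left(-69\right) \frac{1}{80} \left(4 + 4761\right)\right) = - 19304 \left(-47439 + \frac{1}{2} \left(-69\right) \frac{1}{80} \cdot 4765\right) = - 19304 \left(-47439 - \frac{65757}{32}\right) = \left(-19304\right) \left(- \frac{1583805}{32}\right) = \frac{3821721465}{4}$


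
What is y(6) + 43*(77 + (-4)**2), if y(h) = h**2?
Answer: 4035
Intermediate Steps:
y(6) + 43*(77 + (-4)**2) = 6**2 + 43*(77 + (-4)**2) = 36 + 43*(77 + 16) = 36 + 43*93 = 36 + 3999 = 4035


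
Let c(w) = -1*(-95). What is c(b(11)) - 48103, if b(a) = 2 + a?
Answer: -48008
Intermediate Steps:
c(w) = 95
c(b(11)) - 48103 = 95 - 48103 = -48008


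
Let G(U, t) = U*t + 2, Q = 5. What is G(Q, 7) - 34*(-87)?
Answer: 2995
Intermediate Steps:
G(U, t) = 2 + U*t
G(Q, 7) - 34*(-87) = (2 + 5*7) - 34*(-87) = (2 + 35) + 2958 = 37 + 2958 = 2995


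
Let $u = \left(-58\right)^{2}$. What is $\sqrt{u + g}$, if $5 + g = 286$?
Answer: $27 \sqrt{5} \approx 60.374$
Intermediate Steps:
$g = 281$ ($g = -5 + 286 = 281$)
$u = 3364$
$\sqrt{u + g} = \sqrt{3364 + 281} = \sqrt{3645} = 27 \sqrt{5}$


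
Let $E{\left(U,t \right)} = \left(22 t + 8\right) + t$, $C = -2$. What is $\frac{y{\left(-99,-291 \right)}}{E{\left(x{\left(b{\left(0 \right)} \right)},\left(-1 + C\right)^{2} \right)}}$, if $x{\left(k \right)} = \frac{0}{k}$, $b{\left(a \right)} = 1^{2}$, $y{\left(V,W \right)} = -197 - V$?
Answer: $- \frac{98}{215} \approx -0.45581$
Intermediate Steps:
$b{\left(a \right)} = 1$
$x{\left(k \right)} = 0$
$E{\left(U,t \right)} = 8 + 23 t$ ($E{\left(U,t \right)} = \left(8 + 22 t\right) + t = 8 + 23 t$)
$\frac{y{\left(-99,-291 \right)}}{E{\left(x{\left(b{\left(0 \right)} \right)},\left(-1 + C\right)^{2} \right)}} = \frac{-197 - -99}{8 + 23 \left(-1 - 2\right)^{2}} = \frac{-197 + 99}{8 + 23 \left(-3\right)^{2}} = - \frac{98}{8 + 23 \cdot 9} = - \frac{98}{8 + 207} = - \frac{98}{215}$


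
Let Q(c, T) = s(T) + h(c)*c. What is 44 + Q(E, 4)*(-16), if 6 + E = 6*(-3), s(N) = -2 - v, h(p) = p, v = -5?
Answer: -9220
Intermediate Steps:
s(N) = 3 (s(N) = -2 - 1*(-5) = -2 + 5 = 3)
E = -24 (E = -6 + 6*(-3) = -6 - 18 = -24)
Q(c, T) = 3 + c**2 (Q(c, T) = 3 + c*c = 3 + c**2)
44 + Q(E, 4)*(-16) = 44 + (3 + (-24)**2)*(-16) = 44 + (3 + 576)*(-16) = 44 + 579*(-16) = 44 - 9264 = -9220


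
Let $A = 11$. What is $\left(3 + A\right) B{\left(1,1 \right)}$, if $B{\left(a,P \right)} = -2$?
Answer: $-28$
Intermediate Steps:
$\left(3 + A\right) B{\left(1,1 \right)} = \left(3 + 11\right) \left(-2\right) = 14 \left(-2\right) = -28$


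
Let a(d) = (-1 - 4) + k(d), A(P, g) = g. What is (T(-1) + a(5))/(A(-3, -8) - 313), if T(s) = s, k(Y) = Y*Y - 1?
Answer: -6/107 ≈ -0.056075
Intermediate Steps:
k(Y) = -1 + Y**2 (k(Y) = Y**2 - 1 = -1 + Y**2)
a(d) = -6 + d**2 (a(d) = (-1 - 4) + (-1 + d**2) = -5 + (-1 + d**2) = -6 + d**2)
(T(-1) + a(5))/(A(-3, -8) - 313) = (-1 + (-6 + 5**2))/(-8 - 313) = (-1 + (-6 + 25))/(-321) = (-1 + 19)*(-1/321) = 18*(-1/321) = -6/107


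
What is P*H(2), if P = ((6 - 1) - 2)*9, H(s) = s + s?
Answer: 108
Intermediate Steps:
H(s) = 2*s
P = 27 (P = (5 - 2)*9 = 3*9 = 27)
P*H(2) = 27*(2*2) = 27*4 = 108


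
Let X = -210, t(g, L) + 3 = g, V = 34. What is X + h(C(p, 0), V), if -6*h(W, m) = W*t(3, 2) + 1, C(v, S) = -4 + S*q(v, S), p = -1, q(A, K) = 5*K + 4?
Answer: -1261/6 ≈ -210.17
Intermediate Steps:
q(A, K) = 4 + 5*K
t(g, L) = -3 + g
C(v, S) = -4 + S*(4 + 5*S)
h(W, m) = -⅙ (h(W, m) = -(W*(-3 + 3) + 1)/6 = -(W*0 + 1)/6 = -(0 + 1)/6 = -⅙*1 = -⅙)
X + h(C(p, 0), V) = -210 - ⅙ = -1261/6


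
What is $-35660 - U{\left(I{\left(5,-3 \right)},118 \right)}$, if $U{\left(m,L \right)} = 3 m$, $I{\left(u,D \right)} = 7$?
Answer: $-35681$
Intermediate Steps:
$-35660 - U{\left(I{\left(5,-3 \right)},118 \right)} = -35660 - 3 \cdot 7 = -35660 - 21 = -35681$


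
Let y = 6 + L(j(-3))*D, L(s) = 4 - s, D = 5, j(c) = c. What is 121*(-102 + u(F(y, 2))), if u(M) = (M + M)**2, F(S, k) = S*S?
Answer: 1367655982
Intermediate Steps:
y = 41 (y = 6 + (4 - 1*(-3))*5 = 6 + (4 + 3)*5 = 6 + 7*5 = 6 + 35 = 41)
F(S, k) = S**2
u(M) = 4*M**2 (u(M) = (2*M)**2 = 4*M**2)
121*(-102 + u(F(y, 2))) = 121*(-102 + 4*(41**2)**2) = 121*(-102 + 4*1681**2) = 121*(-102 + 4*2825761) = 121*(-102 + 11303044) = 121*11302942 = 1367655982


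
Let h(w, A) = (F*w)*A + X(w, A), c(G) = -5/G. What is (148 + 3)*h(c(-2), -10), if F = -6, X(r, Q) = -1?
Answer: 22499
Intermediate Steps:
h(w, A) = -1 - 6*A*w (h(w, A) = (-6*w)*A - 1 = -6*A*w - 1 = -1 - 6*A*w)
(148 + 3)*h(c(-2), -10) = (148 + 3)*(-1 - 6*(-10)*(-5/(-2))) = 151*(-1 - 6*(-10)*(-5*(-1/2))) = 151*(-1 - 6*(-10)*5/2) = 151*(-1 + 150) = 151*149 = 22499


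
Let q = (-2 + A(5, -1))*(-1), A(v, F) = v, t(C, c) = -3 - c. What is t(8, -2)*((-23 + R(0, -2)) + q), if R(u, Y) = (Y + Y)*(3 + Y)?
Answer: 30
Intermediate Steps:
R(u, Y) = 2*Y*(3 + Y) (R(u, Y) = (2*Y)*(3 + Y) = 2*Y*(3 + Y))
q = -3 (q = (-2 + 5)*(-1) = 3*(-1) = -3)
t(8, -2)*((-23 + R(0, -2)) + q) = (-3 - 1*(-2))*((-23 + 2*(-2)*(3 - 2)) - 3) = (-3 + 2)*((-23 + 2*(-2)*1) - 3) = -((-23 - 4) - 3) = -(-27 - 3) = -1*(-30) = 30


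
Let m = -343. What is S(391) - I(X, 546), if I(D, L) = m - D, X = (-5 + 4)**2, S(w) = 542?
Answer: 886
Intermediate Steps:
X = 1 (X = (-1)**2 = 1)
I(D, L) = -343 - D
S(391) - I(X, 546) = 542 - (-343 - 1*1) = 542 - (-343 - 1) = 542 - 1*(-344) = 542 + 344 = 886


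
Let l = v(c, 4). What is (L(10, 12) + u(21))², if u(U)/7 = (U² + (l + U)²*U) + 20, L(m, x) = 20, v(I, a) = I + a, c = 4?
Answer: 16097011876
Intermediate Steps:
l = 8 (l = 4 + 4 = 8)
u(U) = 140 + 7*U² + 7*U*(8 + U)² (u(U) = 7*((U² + (8 + U)²*U) + 20) = 7*((U² + U*(8 + U)²) + 20) = 7*(20 + U² + U*(8 + U)²) = 140 + 7*U² + 7*U*(8 + U)²)
(L(10, 12) + u(21))² = (20 + (140 + 7*21² + 7*21*(8 + 21)²))² = (20 + (140 + 7*441 + 7*21*29²))² = (20 + (140 + 3087 + 7*21*841))² = (20 + (140 + 3087 + 123627))² = (20 + 126854)² = 126874² = 16097011876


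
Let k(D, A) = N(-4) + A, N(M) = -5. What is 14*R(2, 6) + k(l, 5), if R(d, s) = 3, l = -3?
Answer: 42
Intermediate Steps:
k(D, A) = -5 + A
14*R(2, 6) + k(l, 5) = 14*3 + (-5 + 5) = 42 + 0 = 42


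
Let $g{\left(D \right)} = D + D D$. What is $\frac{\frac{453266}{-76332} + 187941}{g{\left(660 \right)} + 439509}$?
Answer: $\frac{7172729573}{33424599654} \approx 0.21459$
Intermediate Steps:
$g{\left(D \right)} = D + D^{2}$
$\frac{\frac{453266}{-76332} + 187941}{g{\left(660 \right)} + 439509} = \frac{\frac{453266}{-76332} + 187941}{660 \left(1 + 660\right) + 439509} = \frac{453266 \left(- \frac{1}{76332}\right) + 187941}{660 \cdot 661 + 439509} = \frac{- \frac{226633}{38166} + 187941}{436260 + 439509} = \frac{7172729573}{38166 \cdot 875769} = \frac{7172729573}{38166} \cdot \frac{1}{875769} = \frac{7172729573}{33424599654}$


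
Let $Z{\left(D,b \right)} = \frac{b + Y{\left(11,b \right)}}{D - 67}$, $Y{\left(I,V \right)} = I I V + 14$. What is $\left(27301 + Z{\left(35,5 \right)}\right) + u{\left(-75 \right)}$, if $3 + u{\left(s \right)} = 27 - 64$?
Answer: $\frac{54483}{2} \approx 27242.0$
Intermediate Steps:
$u{\left(s \right)} = -40$ ($u{\left(s \right)} = -3 + \left(27 - 64\right) = -3 - 37 = -40$)
$Y{\left(I,V \right)} = 14 + V I^{2}$ ($Y{\left(I,V \right)} = I^{2} V + 14 = V I^{2} + 14 = 14 + V I^{2}$)
$Z{\left(D,b \right)} = \frac{14 + 122 b}{-67 + D}$ ($Z{\left(D,b \right)} = \frac{b + \left(14 + b 11^{2}\right)}{D - 67} = \frac{b + \left(14 + b 121\right)}{-67 + D} = \frac{b + \left(14 + 121 b\right)}{-67 + D} = \frac{14 + 122 b}{-67 + D}$)
$\left(27301 + Z{\left(35,5 \right)}\right) + u{\left(-75 \right)} = \left(27301 + \frac{2 \left(7 + 61 \cdot 5\right)}{-67 + 35}\right) - 40 = \left(27301 + \frac{2 \left(7 + 305\right)}{-32}\right) - 40 = \left(27301 + 2 \left(- \frac{1}{32}\right) 312\right) - 40 = \left(27301 - \frac{39}{2}\right) - 40 = \frac{54563}{2} - 40 = \frac{54483}{2}$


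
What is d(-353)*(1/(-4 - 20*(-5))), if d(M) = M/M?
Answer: 1/120 ≈ 0.0083333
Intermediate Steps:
d(M) = 1
d(-353)*(1/(-4 - 20*(-5))) = 1*(1/(-4 - 20*(-5))) = 1*(-⅕/(-24)) = 1*(-1/24*(-⅕)) = 1*(1/120) = 1/120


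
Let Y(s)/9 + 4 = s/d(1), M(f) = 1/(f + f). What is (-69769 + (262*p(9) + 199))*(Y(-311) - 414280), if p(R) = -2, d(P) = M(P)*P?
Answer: 29433451916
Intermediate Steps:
M(f) = 1/(2*f)
d(P) = ½ (d(P) = (1/(2*P))*P = ½)
Y(s) = -36 + 18*s (Y(s) = -36 + 9*(s/(½)) = -36 + 9*(s*2) = -36 + 9*(2*s) = -36 + 18*s)
(-69769 + (262*p(9) + 199))*(Y(-311) - 414280) = (-69769 + (262*(-2) + 199))*((-36 + 18*(-311)) - 414280) = (-69769 + (-524 + 199))*((-36 - 5598) - 414280) = (-69769 - 325)*(-5634 - 414280) = -70094*(-419914) = 29433451916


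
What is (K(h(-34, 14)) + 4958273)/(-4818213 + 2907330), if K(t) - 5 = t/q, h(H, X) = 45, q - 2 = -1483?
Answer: -7343209673/2830017723 ≈ -2.5948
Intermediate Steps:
q = -1481 (q = 2 - 1483 = -1481)
K(t) = 5 - t/1481 (K(t) = 5 + t/(-1481) = 5 + t*(-1/1481) = 5 - t/1481)
(K(h(-34, 14)) + 4958273)/(-4818213 + 2907330) = ((5 - 1/1481*45) + 4958273)/(-4818213 + 2907330) = ((5 - 45/1481) + 4958273)/(-1910883) = (7360/1481 + 4958273)*(-1/1910883) = (7343209673/1481)*(-1/1910883) = -7343209673/2830017723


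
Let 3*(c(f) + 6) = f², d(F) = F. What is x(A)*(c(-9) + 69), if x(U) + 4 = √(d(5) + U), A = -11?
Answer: -360 + 90*I*√6 ≈ -360.0 + 220.45*I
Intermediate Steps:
c(f) = -6 + f²/3
x(U) = -4 + √(5 + U)
x(A)*(c(-9) + 69) = (-4 + √(5 - 11))*((-6 + (⅓)*(-9)²) + 69) = (-4 + √(-6))*((-6 + (⅓)*81) + 69) = (-4 + I*√6)*((-6 + 27) + 69) = (-4 + I*√6)*(21 + 69) = (-4 + I*√6)*90 = -360 + 90*I*√6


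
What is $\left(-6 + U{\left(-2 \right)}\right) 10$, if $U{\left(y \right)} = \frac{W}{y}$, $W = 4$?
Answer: $-80$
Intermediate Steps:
$U{\left(y \right)} = \frac{4}{y}$
$\left(-6 + U{\left(-2 \right)}\right) 10 = \left(-6 + \frac{4}{-2}\right) 10 = \left(-6 + 4 \left(- \frac{1}{2}\right)\right) 10 = \left(-6 - 2\right) 10 = \left(-8\right) 10 = -80$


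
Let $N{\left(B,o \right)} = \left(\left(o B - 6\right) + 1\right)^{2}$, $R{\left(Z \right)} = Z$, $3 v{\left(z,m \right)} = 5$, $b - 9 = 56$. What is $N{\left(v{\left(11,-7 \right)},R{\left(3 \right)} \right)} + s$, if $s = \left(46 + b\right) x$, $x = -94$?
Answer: $-10434$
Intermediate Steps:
$b = 65$ ($b = 9 + 56 = 65$)
$v{\left(z,m \right)} = \frac{5}{3}$ ($v{\left(z,m \right)} = \frac{1}{3} \cdot 5 = \frac{5}{3}$)
$N{\left(B,o \right)} = \left(-5 + B o\right)^{2}$ ($N{\left(B,o \right)} = \left(\left(B o - 6\right) + 1\right)^{2} = \left(\left(-6 + B o\right) + 1\right)^{2} = \left(-5 + B o\right)^{2}$)
$s = -10434$ ($s = \left(46 + 65\right) \left(-94\right) = 111 \left(-94\right) = -10434$)
$N{\left(v{\left(11,-7 \right)},R{\left(3 \right)} \right)} + s = \left(-5 + \frac{5}{3} \cdot 3\right)^{2} - 10434 = \left(-5 + 5\right)^{2} - 10434 = 0^{2} - 10434 = 0 - 10434 = -10434$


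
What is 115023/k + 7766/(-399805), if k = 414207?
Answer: 619855637/2400029415 ≈ 0.25827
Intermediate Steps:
115023/k + 7766/(-399805) = 115023/414207 + 7766/(-399805) = 115023*(1/414207) + 7766*(-1/399805) = 1667/6003 - 7766/399805 = 619855637/2400029415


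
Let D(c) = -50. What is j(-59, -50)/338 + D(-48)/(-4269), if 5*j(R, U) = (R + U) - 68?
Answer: -671113/7214610 ≈ -0.093021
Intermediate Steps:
j(R, U) = -68/5 + R/5 + U/5 (j(R, U) = ((R + U) - 68)/5 = (-68 + R + U)/5 = -68/5 + R/5 + U/5)
j(-59, -50)/338 + D(-48)/(-4269) = (-68/5 + (⅕)*(-59) + (⅕)*(-50))/338 - 50/(-4269) = (-68/5 - 59/5 - 10)*(1/338) - 50*(-1/4269) = -177/5*1/338 + 50/4269 = -177/1690 + 50/4269 = -671113/7214610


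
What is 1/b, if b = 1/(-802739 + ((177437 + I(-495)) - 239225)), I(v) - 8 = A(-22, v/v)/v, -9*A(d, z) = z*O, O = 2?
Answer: -3851432143/4455 ≈ -8.6452e+5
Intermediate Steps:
A(d, z) = -2*z/9 (A(d, z) = -z*2/9 = -2*z/9)
I(v) = 8 - 2/(9*v) (I(v) = 8 + (-2*v/(9*v))/v = 8 + (-2/9*1)/v = 8 - 2/(9*v))
b = -4455/3851432143 (b = 1/(-802739 + ((177437 + (8 - 2/9/(-495))) - 239225)) = 1/(-802739 + ((177437 + (8 - 2/9*(-1/495))) - 239225)) = 1/(-802739 + ((177437 + (8 + 2/4455)) - 239225)) = 1/(-802739 + ((177437 + 35642/4455) - 239225)) = 1/(-802739 + (790517477/4455 - 239225)) = 1/(-802739 - 275229898/4455) = 1/(-3851432143/4455) = -4455/3851432143 ≈ -1.1567e-6)
1/b = 1/(-4455/3851432143) = -3851432143/4455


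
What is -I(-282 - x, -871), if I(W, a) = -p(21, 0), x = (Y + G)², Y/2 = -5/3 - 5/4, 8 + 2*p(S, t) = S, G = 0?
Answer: 13/2 ≈ 6.5000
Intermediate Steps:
p(S, t) = -4 + S/2
Y = -35/6 (Y = 2*(-5/3 - 5/4) = 2*(-35/12) = -35/6 ≈ -5.8333)
x = 1225/36 (x = (-35/6 + 0)² = (-35/6)² = 1225/36 ≈ 34.028)
I(W, a) = -13/2 (I(W, a) = -(-4 + (½)*21) = -(-4 + 21/2) = -1*13/2 = -13/2)
-I(-282 - x, -871) = -1*(-13/2) = 13/2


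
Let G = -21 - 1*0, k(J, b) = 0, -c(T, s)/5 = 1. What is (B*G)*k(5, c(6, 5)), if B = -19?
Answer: 0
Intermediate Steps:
c(T, s) = -5 (c(T, s) = -5*1 = -5)
G = -21 (G = -21 + 0 = -21)
(B*G)*k(5, c(6, 5)) = -19*(-21)*0 = 399*0 = 0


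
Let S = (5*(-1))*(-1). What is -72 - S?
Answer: -77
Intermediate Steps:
S = 5 (S = -5*(-1) = 5)
-72 - S = -72 - 1*5 = -72 - 5 = -77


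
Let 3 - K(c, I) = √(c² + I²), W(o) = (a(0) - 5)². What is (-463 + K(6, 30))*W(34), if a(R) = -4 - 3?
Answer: -66240 - 864*√26 ≈ -70646.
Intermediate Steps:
a(R) = -7
W(o) = 144 (W(o) = (-7 - 5)² = (-12)² = 144)
K(c, I) = 3 - √(I² + c²) (K(c, I) = 3 - √(c² + I²) = 3 - √(I² + c²))
(-463 + K(6, 30))*W(34) = (-463 + (3 - √(30² + 6²)))*144 = (-463 + (3 - √(900 + 36)))*144 = (-463 + (3 - √936))*144 = (-463 + (3 - 6*√26))*144 = (-460 - 6*√26)*144 = -66240 - 864*√26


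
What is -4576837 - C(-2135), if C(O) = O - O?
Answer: -4576837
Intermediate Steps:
C(O) = 0
-4576837 - C(-2135) = -4576837 - 1*0 = -4576837 + 0 = -4576837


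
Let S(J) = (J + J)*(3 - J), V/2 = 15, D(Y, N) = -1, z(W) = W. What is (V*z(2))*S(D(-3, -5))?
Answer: -480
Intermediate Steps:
V = 30 (V = 2*15 = 30)
S(J) = 2*J*(3 - J) (S(J) = (2*J)*(3 - J) = 2*J*(3 - J))
(V*z(2))*S(D(-3, -5)) = (30*2)*(2*(-1)*(3 - 1*(-1))) = 60*(2*(-1)*(3 + 1)) = 60*(2*(-1)*4) = 60*(-8) = -480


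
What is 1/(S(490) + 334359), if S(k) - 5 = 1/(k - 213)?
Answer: 277/92618829 ≈ 2.9908e-6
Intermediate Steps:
S(k) = 5 + 1/(-213 + k) (S(k) = 5 + 1/(k - 213) = 5 + 1/(-213 + k))
1/(S(490) + 334359) = 1/((-1064 + 5*490)/(-213 + 490) + 334359) = 1/((-1064 + 2450)/277 + 334359) = 1/((1/277)*1386 + 334359) = 1/(1386/277 + 334359) = 1/(92618829/277) = 277/92618829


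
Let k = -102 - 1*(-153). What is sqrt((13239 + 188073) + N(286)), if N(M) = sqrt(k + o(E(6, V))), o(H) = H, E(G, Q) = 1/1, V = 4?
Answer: sqrt(201312 + 2*sqrt(13)) ≈ 448.69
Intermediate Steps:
E(G, Q) = 1
k = 51 (k = -102 + 153 = 51)
N(M) = 2*sqrt(13) (N(M) = sqrt(51 + 1) = sqrt(52) = 2*sqrt(13))
sqrt((13239 + 188073) + N(286)) = sqrt((13239 + 188073) + 2*sqrt(13)) = sqrt(201312 + 2*sqrt(13))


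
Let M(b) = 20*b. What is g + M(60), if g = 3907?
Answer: 5107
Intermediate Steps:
g + M(60) = 3907 + 20*60 = 3907 + 1200 = 5107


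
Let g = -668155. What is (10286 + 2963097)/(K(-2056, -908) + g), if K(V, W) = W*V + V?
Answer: 2973383/1196637 ≈ 2.4848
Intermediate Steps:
K(V, W) = V + V*W (K(V, W) = V*W + V = V + V*W)
(10286 + 2963097)/(K(-2056, -908) + g) = (10286 + 2963097)/(-2056*(1 - 908) - 668155) = 2973383/(-2056*(-907) - 668155) = 2973383/(1864792 - 668155) = 2973383/1196637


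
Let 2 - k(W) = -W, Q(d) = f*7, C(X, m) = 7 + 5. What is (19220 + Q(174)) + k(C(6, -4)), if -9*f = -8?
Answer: 173162/9 ≈ 19240.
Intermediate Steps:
f = 8/9 (f = -1/9*(-8) = 8/9 ≈ 0.88889)
C(X, m) = 12
Q(d) = 56/9 (Q(d) = (8/9)*7 = 56/9)
k(W) = 2 + W (k(W) = 2 - (-1)*W = 2 + W)
(19220 + Q(174)) + k(C(6, -4)) = (19220 + 56/9) + (2 + 12) = 173036/9 + 14 = 173162/9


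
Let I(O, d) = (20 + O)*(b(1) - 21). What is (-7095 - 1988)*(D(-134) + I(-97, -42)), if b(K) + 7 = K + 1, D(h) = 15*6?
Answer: -19001636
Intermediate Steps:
D(h) = 90
b(K) = -6 + K (b(K) = -7 + (K + 1) = -7 + (1 + K) = -6 + K)
I(O, d) = -520 - 26*O (I(O, d) = (20 + O)*((-6 + 1) - 21) = (20 + O)*(-5 - 21) = (20 + O)*(-26) = -520 - 26*O)
(-7095 - 1988)*(D(-134) + I(-97, -42)) = (-7095 - 1988)*(90 + (-520 - 26*(-97))) = -9083*(90 + (-520 + 2522)) = -9083*(90 + 2002) = -9083*2092 = -19001636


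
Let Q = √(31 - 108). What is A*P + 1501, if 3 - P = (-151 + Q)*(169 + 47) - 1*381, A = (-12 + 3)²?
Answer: 2674501 - 17496*I*√77 ≈ 2.6745e+6 - 1.5353e+5*I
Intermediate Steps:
Q = I*√77 (Q = √(-77) = I*√77 ≈ 8.775*I)
A = 81 (A = (-9)² = 81)
P = 33000 - 216*I*√77 (P = 3 - ((-151 + I*√77)*(169 + 47) - 1*381) = 3 - ((-151 + I*√77)*216 - 381) = 3 - ((-32616 + 216*I*√77) - 381) = 3 - (-32997 + 216*I*√77) = 3 + (32997 - 216*I*√77) = 33000 - 216*I*√77 ≈ 33000.0 - 1895.4*I)
A*P + 1501 = 81*(33000 - 216*I*√77) + 1501 = (2673000 - 17496*I*√77) + 1501 = 2674501 - 17496*I*√77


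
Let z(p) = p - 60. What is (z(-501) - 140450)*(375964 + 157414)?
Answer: -75212165158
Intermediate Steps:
z(p) = -60 + p
(z(-501) - 140450)*(375964 + 157414) = ((-60 - 501) - 140450)*(375964 + 157414) = (-561 - 140450)*533378 = -141011*533378 = -75212165158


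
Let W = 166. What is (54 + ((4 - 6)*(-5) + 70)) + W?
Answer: 300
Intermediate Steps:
(54 + ((4 - 6)*(-5) + 70)) + W = (54 + ((4 - 6)*(-5) + 70)) + 166 = (54 + (-2*(-5) + 70)) + 166 = (54 + (10 + 70)) + 166 = (54 + 80) + 166 = 134 + 166 = 300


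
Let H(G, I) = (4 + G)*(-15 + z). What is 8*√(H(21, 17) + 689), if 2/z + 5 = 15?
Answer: 8*√319 ≈ 142.88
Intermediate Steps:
z = ⅕ (z = 2/(-5 + 15) = 2/10 = 2*(⅒) = ⅕ ≈ 0.20000)
H(G, I) = -296/5 - 74*G/5 (H(G, I) = (4 + G)*(-15 + ⅕) = (4 + G)*(-74/5) = -296/5 - 74*G/5)
8*√(H(21, 17) + 689) = 8*√((-296/5 - 74/5*21) + 689) = 8*√((-296/5 - 1554/5) + 689) = 8*√(-370 + 689) = 8*√319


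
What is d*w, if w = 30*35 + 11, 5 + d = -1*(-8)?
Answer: 3183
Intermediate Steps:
d = 3 (d = -5 - 1*(-8) = -5 + 8 = 3)
w = 1061 (w = 1050 + 11 = 1061)
d*w = 3*1061 = 3183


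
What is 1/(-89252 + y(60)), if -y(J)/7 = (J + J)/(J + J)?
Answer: -1/89259 ≈ -1.1203e-5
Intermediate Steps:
y(J) = -7 (y(J) = -7*(J + J)/(J + J) = -7*2*J/(2*J) = -7*2*J*1/(2*J) = -7*1 = -7)
1/(-89252 + y(60)) = 1/(-89252 - 7) = 1/(-89259) = -1/89259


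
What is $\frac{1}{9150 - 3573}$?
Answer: $\frac{1}{5577} \approx 0.00017931$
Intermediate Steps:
$\frac{1}{9150 - 3573} = \frac{1}{5577}$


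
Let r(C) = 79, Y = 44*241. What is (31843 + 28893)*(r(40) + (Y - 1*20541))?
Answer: -598735488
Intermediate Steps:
Y = 10604
(31843 + 28893)*(r(40) + (Y - 1*20541)) = (31843 + 28893)*(79 + (10604 - 1*20541)) = 60736*(79 + (10604 - 20541)) = 60736*(79 - 9937) = 60736*(-9858) = -598735488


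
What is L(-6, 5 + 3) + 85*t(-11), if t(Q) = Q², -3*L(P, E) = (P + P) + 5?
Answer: 30862/3 ≈ 10287.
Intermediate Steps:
L(P, E) = -5/3 - 2*P/3 (L(P, E) = -((P + P) + 5)/3 = -(2*P + 5)/3 = -(5 + 2*P)/3 = -5/3 - 2*P/3)
L(-6, 5 + 3) + 85*t(-11) = (-5/3 - ⅔*(-6)) + 85*(-11)² = (-5/3 + 4) + 85*121 = 7/3 + 10285 = 30862/3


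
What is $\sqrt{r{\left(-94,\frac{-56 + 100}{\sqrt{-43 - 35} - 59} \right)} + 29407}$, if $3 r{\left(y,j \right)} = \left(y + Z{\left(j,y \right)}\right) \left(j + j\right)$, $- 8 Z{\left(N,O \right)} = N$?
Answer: $\frac{\sqrt{3} \sqrt{\frac{300703627 - 10418350 i \sqrt{78}}{3403 - 118 i \sqrt{78}}}}{3} \approx 171.62 + 0.019896 i$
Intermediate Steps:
$Z{\left(N,O \right)} = - \frac{N}{8}$
$r{\left(y,j \right)} = \frac{2 j \left(y - \frac{j}{8}\right)}{3}$ ($r{\left(y,j \right)} = \frac{\left(y - \frac{j}{8}\right) \left(j + j\right)}{3} = \frac{\left(y - \frac{j}{8}\right) 2 j}{3} = \frac{2 j \left(y - \frac{j}{8}\right)}{3}$)
$\sqrt{r{\left(-94,\frac{-56 + 100}{\sqrt{-43 - 35} - 59} \right)} + 29407} = \sqrt{\frac{\frac{-56 + 100}{\sqrt{-43 - 35} - 59} \left(- \frac{-56 + 100}{\sqrt{-43 - 35} - 59} + 8 \left(-94\right)\right)}{12} + 29407} = \sqrt{\frac{\frac{44}{\sqrt{-78} - 59} \left(- \frac{44}{\sqrt{-78} - 59} - 752\right)}{12} + 29407} = \sqrt{\frac{\frac{44}{i \sqrt{78} - 59} \left(- \frac{44}{i \sqrt{78} - 59} - 752\right)}{12} + 29407} = \sqrt{\frac{\frac{44}{-59 + i \sqrt{78}} \left(- \frac{44}{-59 + i \sqrt{78}} - 752\right)}{12} + 29407} = \sqrt{\frac{\frac{44}{-59 + i \sqrt{78}} \left(-752 - \frac{44}{-59 + i \sqrt{78}}\right)}{12} + 29407} = \sqrt{\frac{11 \left(-752 - \frac{44}{-59 + i \sqrt{78}}\right)}{3 \left(-59 + i \sqrt{78}\right)} + 29407} = \sqrt{29407 + \frac{11 \left(-752 - \frac{44}{-59 + i \sqrt{78}}\right)}{3 \left(-59 + i \sqrt{78}\right)}}$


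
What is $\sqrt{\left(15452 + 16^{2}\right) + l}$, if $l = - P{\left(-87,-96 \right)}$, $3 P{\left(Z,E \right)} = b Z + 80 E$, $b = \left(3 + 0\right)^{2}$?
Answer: $\sqrt{18529} \approx 136.12$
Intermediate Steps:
$b = 9$ ($b = 3^{2} = 9$)
$P{\left(Z,E \right)} = 3 Z + \frac{80 E}{3}$ ($P{\left(Z,E \right)} = \frac{9 Z + 80 E}{3} = 3 Z + \frac{80 E}{3}$)
$l = 2821$ ($l = - (3 \left(-87\right) + \frac{80}{3} \left(-96\right)) = - (-261 - 2560) = \left(-1\right) \left(-2821\right) = 2821$)
$\sqrt{\left(15452 + 16^{2}\right) + l} = \sqrt{\left(15452 + 16^{2}\right) + 2821} = \sqrt{\left(15452 + 256\right) + 2821} = \sqrt{15708 + 2821} = \sqrt{18529}$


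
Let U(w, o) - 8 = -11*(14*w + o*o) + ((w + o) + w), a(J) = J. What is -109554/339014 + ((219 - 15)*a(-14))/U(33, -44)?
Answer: -34255443/159506087 ≈ -0.21476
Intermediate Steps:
U(w, o) = 8 + o - 152*w - 11*o² (U(w, o) = 8 + (-11*(14*w + o*o) + ((w + o) + w)) = 8 + (-11*(14*w + o²) + ((o + w) + w)) = 8 + (-11*(o² + 14*w) + (o + 2*w)) = 8 + ((-154*w - 11*o²) + (o + 2*w)) = 8 + (o - 152*w - 11*o²) = 8 + o - 152*w - 11*o²)
-109554/339014 + ((219 - 15)*a(-14))/U(33, -44) = -109554/339014 + ((219 - 15)*(-14))/(8 - 44 - 152*33 - 11*(-44)²) = -109554*1/339014 + (204*(-14))/(8 - 44 - 5016 - 11*1936) = -54777/169507 - 2856/(8 - 44 - 5016 - 21296) = -54777/169507 - 2856/(-26348) = -54777/169507 - 2856*(-1/26348) = -54777/169507 + 102/941 = -34255443/159506087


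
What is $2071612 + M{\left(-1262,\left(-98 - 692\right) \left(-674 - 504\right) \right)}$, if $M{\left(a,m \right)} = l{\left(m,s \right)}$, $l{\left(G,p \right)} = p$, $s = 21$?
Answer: $2071633$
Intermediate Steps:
$M{\left(a,m \right)} = 21$
$2071612 + M{\left(-1262,\left(-98 - 692\right) \left(-674 - 504\right) \right)} = 2071612 + 21 = 2071633$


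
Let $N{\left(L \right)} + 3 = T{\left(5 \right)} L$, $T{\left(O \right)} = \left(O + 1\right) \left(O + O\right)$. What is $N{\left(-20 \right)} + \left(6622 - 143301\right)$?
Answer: $-137882$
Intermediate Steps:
$T{\left(O \right)} = 2 O \left(1 + O\right)$ ($T{\left(O \right)} = \left(1 + O\right) 2 O = 2 O \left(1 + O\right)$)
$N{\left(L \right)} = -3 + 60 L$ ($N{\left(L \right)} = -3 + 2 \cdot 5 \left(1 + 5\right) L = -3 + 2 \cdot 5 \cdot 6 L = -3 + 60 L$)
$N{\left(-20 \right)} + \left(6622 - 143301\right) = \left(-3 + 60 \left(-20\right)\right) + \left(6622 - 143301\right) = \left(-3 - 1200\right) - 136679 = -1203 - 136679 = -137882$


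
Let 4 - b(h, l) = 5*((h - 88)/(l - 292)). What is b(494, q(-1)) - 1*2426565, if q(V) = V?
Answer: -710980343/293 ≈ -2.4266e+6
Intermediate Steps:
b(h, l) = 4 - 5*(-88 + h)/(-292 + l) (b(h, l) = 4 - 5*(h - 88)/(l - 292) = 4 - 5*(-88 + h)/(-292 + l))
b(494, q(-1)) - 1*2426565 = (-728 - 5*494 + 4*(-1))/(-292 - 1) - 1*2426565 = (-728 - 2470 - 4)/(-293) - 2426565 = -1/293*(-3202) - 2426565 = 3202/293 - 2426565 = -710980343/293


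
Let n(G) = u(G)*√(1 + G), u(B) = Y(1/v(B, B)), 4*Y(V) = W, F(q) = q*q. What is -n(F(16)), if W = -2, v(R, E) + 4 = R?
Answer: √257/2 ≈ 8.0156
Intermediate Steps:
v(R, E) = -4 + R
F(q) = q²
Y(V) = -½ (Y(V) = (¼)*(-2) = -½)
u(B) = -½
n(G) = -√(1 + G)/2
-n(F(16)) = -(-1)*√(1 + 16²)/2 = -(-1)*√(1 + 256)/2 = -(-1)*√257/2 = √257/2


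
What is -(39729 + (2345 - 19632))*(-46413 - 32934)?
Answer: 1780705374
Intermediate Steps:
-(39729 + (2345 - 19632))*(-46413 - 32934) = -(39729 - 17287)*(-79347) = -22442*(-79347) = -1*(-1780705374) = 1780705374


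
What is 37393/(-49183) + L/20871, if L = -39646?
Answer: -2730338521/1026498393 ≈ -2.6599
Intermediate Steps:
37393/(-49183) + L/20871 = 37393/(-49183) - 39646/20871 = 37393*(-1/49183) - 39646*1/20871 = -37393/49183 - 39646/20871 = -2730338521/1026498393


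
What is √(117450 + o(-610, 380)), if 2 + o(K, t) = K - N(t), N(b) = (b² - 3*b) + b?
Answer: 3*I*√2978 ≈ 163.71*I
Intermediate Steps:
N(b) = b² - 2*b
o(K, t) = -2 + K - t*(-2 + t) (o(K, t) = -2 + (K - t*(-2 + t)) = -2 + K - t*(-2 + t))
√(117450 + o(-610, 380)) = √(117450 + (-2 - 610 - 1*380*(-2 + 380))) = √(117450 + (-2 - 610 - 1*380*378)) = √(117450 + (-2 - 610 - 143640)) = √(117450 - 144252) = √(-26802) = 3*I*√2978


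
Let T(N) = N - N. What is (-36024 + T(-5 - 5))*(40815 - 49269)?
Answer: 304546896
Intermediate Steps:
T(N) = 0
(-36024 + T(-5 - 5))*(40815 - 49269) = (-36024 + 0)*(40815 - 49269) = -36024*(-8454) = 304546896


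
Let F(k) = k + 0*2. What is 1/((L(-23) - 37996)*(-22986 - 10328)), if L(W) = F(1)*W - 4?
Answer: 1/1266698222 ≈ 7.8945e-10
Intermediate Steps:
F(k) = k (F(k) = k + 0 = k)
L(W) = -4 + W (L(W) = 1*W - 4 = W - 4 = -4 + W)
1/((L(-23) - 37996)*(-22986 - 10328)) = 1/(((-4 - 23) - 37996)*(-22986 - 10328)) = 1/((-27 - 37996)*(-33314)) = 1/(-38023*(-33314)) = 1/1266698222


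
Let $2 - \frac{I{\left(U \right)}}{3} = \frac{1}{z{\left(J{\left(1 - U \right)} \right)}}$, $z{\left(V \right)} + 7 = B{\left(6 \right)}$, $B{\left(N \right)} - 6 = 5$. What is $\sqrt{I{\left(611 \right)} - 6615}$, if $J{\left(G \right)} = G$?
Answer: $\frac{i \sqrt{26439}}{2} \approx 81.3 i$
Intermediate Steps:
$B{\left(N \right)} = 11$ ($B{\left(N \right)} = 6 + 5 = 11$)
$z{\left(V \right)} = 4$ ($z{\left(V \right)} = -7 + 11 = 4$)
$I{\left(U \right)} = \frac{21}{4}$ ($I{\left(U \right)} = 6 - \frac{3}{4} = \frac{21}{4}$)
$\sqrt{I{\left(611 \right)} - 6615} = \sqrt{\frac{21}{4} - 6615} = \sqrt{- \frac{26439}{4}} = \frac{i \sqrt{26439}}{2}$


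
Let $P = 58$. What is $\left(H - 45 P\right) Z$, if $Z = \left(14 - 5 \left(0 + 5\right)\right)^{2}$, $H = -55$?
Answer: $-322465$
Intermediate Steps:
$Z = 121$ ($Z = \left(14 - 25\right)^{2} = \left(-11\right)^{2} = 121$)
$\left(H - 45 P\right) Z = \left(-55 - 2610\right) 121 = \left(-2665\right) 121 = -322465$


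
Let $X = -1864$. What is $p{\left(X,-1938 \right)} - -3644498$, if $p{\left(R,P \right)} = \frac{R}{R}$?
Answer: $3644499$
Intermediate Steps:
$p{\left(R,P \right)} = 1$
$p{\left(X,-1938 \right)} - -3644498 = 1 - -3644498 = 1 + 3644498 = 3644499$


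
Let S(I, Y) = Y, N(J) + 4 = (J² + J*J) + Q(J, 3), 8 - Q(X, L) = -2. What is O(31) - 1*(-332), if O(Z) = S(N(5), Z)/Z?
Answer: 333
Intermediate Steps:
Q(X, L) = 10 (Q(X, L) = 8 - 1*(-2) = 8 + 2 = 10)
N(J) = 6 + 2*J² (N(J) = -4 + ((J² + J*J) + 10) = -4 + ((J² + J²) + 10) = -4 + (2*J² + 10) = -4 + (10 + 2*J²) = 6 + 2*J²)
O(Z) = 1 (O(Z) = Z/Z = 1)
O(31) - 1*(-332) = 1 - 1*(-332) = 1 + 332 = 333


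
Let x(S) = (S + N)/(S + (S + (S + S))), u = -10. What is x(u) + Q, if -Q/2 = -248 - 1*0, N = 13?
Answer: 19837/40 ≈ 495.92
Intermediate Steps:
Q = 496 (Q = -2*(-248 - 1*0) = -2*(-248 + 0) = -2*(-248) = 496)
x(S) = (13 + S)/(4*S) (x(S) = (S + 13)/(S + (S + (S + S))) = (13 + S)/(S + (S + 2*S)) = (13 + S)/(S + 3*S) = (13 + S)/((4*S)) = (13 + S)*(1/(4*S)) = (13 + S)/(4*S))
x(u) + Q = (1/4)*(13 - 10)/(-10) + 496 = (1/4)*(-1/10)*3 + 496 = -3/40 + 496 = 19837/40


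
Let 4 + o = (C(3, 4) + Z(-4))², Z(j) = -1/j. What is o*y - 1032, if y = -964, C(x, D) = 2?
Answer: -8225/4 ≈ -2056.3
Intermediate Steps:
o = 17/16 (o = -4 + (2 - 1/(-4))² = -4 + (2 - 1*(-¼))² = -4 + (2 + ¼)² = -4 + (9/4)² = -4 + 81/16 = 17/16 ≈ 1.0625)
o*y - 1032 = (17/16)*(-964) - 1032 = -4097/4 - 1032 = -8225/4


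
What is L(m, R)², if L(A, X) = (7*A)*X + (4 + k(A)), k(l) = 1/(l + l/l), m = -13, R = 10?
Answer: 118222129/144 ≈ 8.2099e+5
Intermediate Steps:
k(l) = 1/(1 + l) (k(l) = 1/(l + 1) = 1/(1 + l))
L(A, X) = 4 + 1/(1 + A) + 7*A*X (L(A, X) = (7*A)*X + (4 + 1/(1 + A)) = 7*A*X + (4 + 1/(1 + A)) = 4 + 1/(1 + A) + 7*A*X)
L(m, R)² = ((1 + (1 - 13)*(4 + 7*(-13)*10))/(1 - 13))² = ((1 - 12*(4 - 910))/(-12))² = (-(1 - 12*(-906))/12)² = (-(1 + 10872)/12)² = (-1/12*10873)² = (-10873/12)² = 118222129/144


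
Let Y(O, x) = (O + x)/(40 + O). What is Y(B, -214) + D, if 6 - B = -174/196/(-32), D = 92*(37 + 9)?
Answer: 609470833/144169 ≈ 4227.5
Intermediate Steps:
D = 4232 (D = 92*46 = 4232)
B = 18729/3136 (B = 6 - (-174/196)/(-32) = 6 - (-174*1/196)*(-1)/32 = 6 - (-87)*(-1)/(98*32) = 6 - 1*87/3136 = 6 - 87/3136 = 18729/3136 ≈ 5.9723)
Y(O, x) = (O + x)/(40 + O)
Y(B, -214) + D = (18729/3136 - 214)/(40 + 18729/3136) + 4232 = -652375/3136/(144169/3136) + 4232 = (3136/144169)*(-652375/3136) + 4232 = -652375/144169 + 4232 = 609470833/144169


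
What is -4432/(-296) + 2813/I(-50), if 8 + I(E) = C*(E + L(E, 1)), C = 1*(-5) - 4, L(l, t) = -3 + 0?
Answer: 363907/17353 ≈ 20.971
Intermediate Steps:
L(l, t) = -3
C = -9 (C = -5 - 4 = -9)
I(E) = 19 - 9*E (I(E) = -8 - 9*(E - 3) = -8 - 9*(-3 + E) = -8 + (27 - 9*E) = 19 - 9*E)
-4432/(-296) + 2813/I(-50) = -4432/(-296) + 2813/(19 - 9*(-50)) = -4432*(-1/296) + 2813/(19 + 450) = 554/37 + 2813/469 = 363907/17353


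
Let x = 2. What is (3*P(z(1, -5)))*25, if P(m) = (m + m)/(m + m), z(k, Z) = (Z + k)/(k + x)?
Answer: 75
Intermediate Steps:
z(k, Z) = (Z + k)/(2 + k) (z(k, Z) = (Z + k)/(k + 2) = (Z + k)/(2 + k))
P(m) = 1 (P(m) = (2*m)/((2*m)) = (2*m)*(1/(2*m)) = 1)
(3*P(z(1, -5)))*25 = (3*1)*25 = 3*25 = 75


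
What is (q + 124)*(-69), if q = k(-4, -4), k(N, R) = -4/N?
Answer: -8625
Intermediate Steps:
q = 1 (q = -4/(-4) = -4*(-¼) = 1)
(q + 124)*(-69) = (1 + 124)*(-69) = 125*(-69) = -8625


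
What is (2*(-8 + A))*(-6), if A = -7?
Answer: 180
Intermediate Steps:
(2*(-8 + A))*(-6) = (2*(-8 - 7))*(-6) = (2*(-15))*(-6) = -30*(-6) = 180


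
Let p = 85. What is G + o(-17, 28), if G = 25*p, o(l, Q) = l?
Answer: 2108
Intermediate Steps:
G = 2125 (G = 25*85 = 2125)
G + o(-17, 28) = 2125 - 17 = 2108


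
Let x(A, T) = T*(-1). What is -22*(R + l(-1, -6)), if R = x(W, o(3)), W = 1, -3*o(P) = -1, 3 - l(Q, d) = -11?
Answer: -902/3 ≈ -300.67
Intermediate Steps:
l(Q, d) = 14 (l(Q, d) = 3 - 1*(-11) = 3 + 11 = 14)
o(P) = ⅓ (o(P) = -⅓*(-1) = ⅓)
x(A, T) = -T
R = -⅓ (R = -1*⅓ = -⅓ ≈ -0.33333)
-22*(R + l(-1, -6)) = -22*(-⅓ + 14) = -22*41/3 = -902/3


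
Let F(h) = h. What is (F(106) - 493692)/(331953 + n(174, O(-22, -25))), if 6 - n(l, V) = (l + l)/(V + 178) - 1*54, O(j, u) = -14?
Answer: -10118513/6806223 ≈ -1.4867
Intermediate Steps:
n(l, V) = 60 - 2*l/(178 + V) (n(l, V) = 6 - ((l + l)/(V + 178) - 1*54) = 6 - ((2*l)/(178 + V) - 54) = 6 - (2*l/(178 + V) - 54) = 6 - (-54 + 2*l/(178 + V)) = 6 + (54 - 2*l/(178 + V)) = 60 - 2*l/(178 + V))
(F(106) - 493692)/(331953 + n(174, O(-22, -25))) = (106 - 493692)/(331953 + 2*(5340 - 1*174 + 30*(-14))/(178 - 14)) = -493586/(331953 + 2*(5340 - 174 - 420)/164) = -493586/(331953 + 2*(1/164)*4746) = -493586/(331953 + 2373/41) = -493586/13612446/41 = -493586*41/13612446 = -10118513/6806223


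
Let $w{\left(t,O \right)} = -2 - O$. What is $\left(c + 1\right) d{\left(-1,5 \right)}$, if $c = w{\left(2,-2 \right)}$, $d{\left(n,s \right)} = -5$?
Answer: $-5$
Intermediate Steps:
$c = 0$ ($c = -2 - -2 = -2 + 2 = 0$)
$\left(c + 1\right) d{\left(-1,5 \right)} = \left(0 + 1\right) \left(-5\right) = 1 \left(-5\right) = -5$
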